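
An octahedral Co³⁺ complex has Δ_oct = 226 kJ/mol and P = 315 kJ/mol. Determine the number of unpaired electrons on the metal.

Co is in group 9, so Co³⁺ is d⁶ (9 − 3 = 6).
With Δ_oct < P the complex is high-spin.
That gives t2g^4 e_g^2.
Unpaired electrons: 4.

4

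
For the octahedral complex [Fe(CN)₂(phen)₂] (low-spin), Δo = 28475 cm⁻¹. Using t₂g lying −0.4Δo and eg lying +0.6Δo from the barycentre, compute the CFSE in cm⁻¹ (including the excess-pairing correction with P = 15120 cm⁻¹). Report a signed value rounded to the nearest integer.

Ligand charges: 2×(-1) from CN⁻ and 2×(+0) from phen sum to -2; with overall charge +0, Fe is +2.
Fe²⁺: group 8, so d-count = 8 − 2 = 6.
Configuration: t₂g⁶ eg⁰.
The orbital stabilization is -2.4Δo = -2.4 × 28475 = -68340 cm⁻¹.
Relative to high-spin t₂g⁴ eg² (1 paired), the low-spin configuration has 2 additional pairs, contributing +2 × 15120 = +30240 cm⁻¹.
Net CFSE = -68340 + 30240 = -38100 cm⁻¹.

-38100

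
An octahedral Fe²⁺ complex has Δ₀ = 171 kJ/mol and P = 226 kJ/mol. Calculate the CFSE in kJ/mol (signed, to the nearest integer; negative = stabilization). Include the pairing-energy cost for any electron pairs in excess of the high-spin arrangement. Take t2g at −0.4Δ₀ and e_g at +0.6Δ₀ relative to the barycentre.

Fe²⁺: group 8, so d-count = 8 − 2 = 6.
With Δ₀ < P the complex is high-spin.
Filling d⁶ accordingly: t2g^4 e_g^2.
Orbital CFSE = -0.4Δ₀ = -0.4 × 171 = -68 kJ/mol.
High-spin has no excess pairs, so no pairing correction applies.

-68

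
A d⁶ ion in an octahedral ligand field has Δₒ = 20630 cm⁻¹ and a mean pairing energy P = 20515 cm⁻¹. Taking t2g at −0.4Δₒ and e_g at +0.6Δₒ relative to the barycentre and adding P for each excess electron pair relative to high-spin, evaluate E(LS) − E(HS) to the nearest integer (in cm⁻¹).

-230

High-spin d⁶ fills as t2g^4 e_g^2 with CFSE 4(−0.4) + 2(+0.6) = -0.4Δₒ = -8252 cm⁻¹.
Low-spin t2g^6 e_g^0 gives -2.4Δₒ = -49512 cm⁻¹, but forming 2 extra pairs costs 2P = 41030 cm⁻¹, so E(LS) = -49512 + 41030 = -8482 cm⁻¹.
E(LS) − E(HS) = -8482 − (-8252) = -230 cm⁻¹.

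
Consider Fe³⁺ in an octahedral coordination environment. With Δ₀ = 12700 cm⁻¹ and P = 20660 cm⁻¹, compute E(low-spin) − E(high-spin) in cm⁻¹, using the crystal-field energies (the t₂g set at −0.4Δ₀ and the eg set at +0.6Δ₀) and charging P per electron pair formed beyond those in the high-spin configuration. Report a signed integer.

15920

Fe sits in group 8; removing 3 electrons leaves Fe³⁺ with 8 − 3 = 5 d electrons.
In the high-spin limit (t₂g³ eg²) the orbital term is 0.0Δ₀ = 0 cm⁻¹, with no excess pairing.
Low-spin: t₂g⁵ eg⁰, orbital CFSE = -2.0Δ₀ = -25400 cm⁻¹; plus 2 excess pairs × P = +41320 cm⁻¹; total 15920 cm⁻¹.
E(LS) − E(HS) = 15920 − (0) = 15920 cm⁻¹.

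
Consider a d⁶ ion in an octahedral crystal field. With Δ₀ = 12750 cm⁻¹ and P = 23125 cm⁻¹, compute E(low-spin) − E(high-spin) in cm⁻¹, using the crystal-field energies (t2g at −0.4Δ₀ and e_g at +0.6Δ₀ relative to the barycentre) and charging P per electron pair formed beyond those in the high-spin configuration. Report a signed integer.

20750

High-spin d⁶ fills as t2g^4 e_g^2 with CFSE 4(−0.4) + 2(+0.6) = -0.4Δ₀ = -5100 cm⁻¹.
For low-spin the configuration is t2g^6 e_g^0: orbital energy -2.4 × 12750 = -30600 cm⁻¹, and 2 additional pairs relative to high-spin add 46250 cm⁻¹, giving 15650 cm⁻¹.
The difference is 15650 − (-5100) = 20750 cm⁻¹, so high-spin lies lower.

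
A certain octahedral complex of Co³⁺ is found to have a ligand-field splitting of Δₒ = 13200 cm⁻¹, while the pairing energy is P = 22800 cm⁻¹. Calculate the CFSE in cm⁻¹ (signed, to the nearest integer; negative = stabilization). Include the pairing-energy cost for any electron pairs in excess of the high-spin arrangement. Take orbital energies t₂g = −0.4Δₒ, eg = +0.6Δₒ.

-5280

Group 9 minus oxidation state +3 gives a d⁶ configuration for Co³⁺.
Here Δₒ < P (13200 < 22800), so the high-spin state is favoured.
Filling d⁶ accordingly: t₂g⁴ eg².
Orbital CFSE = -0.4Δₒ = -0.4 × 13200 = -5280 cm⁻¹.
High-spin has no excess pairs, so no pairing correction applies.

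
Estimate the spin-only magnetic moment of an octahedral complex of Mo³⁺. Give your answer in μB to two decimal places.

3.87 μB

Group 6 minus oxidation state +3 gives a d³ configuration for Mo³⁺.
Configuration: t₂g³ eg⁰ → 3 unpaired electrons.
μ(spin-only) = √[3(3+2)] = √15 ≈ 3.87 μB.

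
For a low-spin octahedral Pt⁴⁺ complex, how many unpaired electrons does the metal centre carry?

Group 10 minus oxidation state +4 gives a d⁶ configuration for Pt⁴⁺.
Configuration: t₂g⁶ eg⁰, giving 0 unpaired electrons.

0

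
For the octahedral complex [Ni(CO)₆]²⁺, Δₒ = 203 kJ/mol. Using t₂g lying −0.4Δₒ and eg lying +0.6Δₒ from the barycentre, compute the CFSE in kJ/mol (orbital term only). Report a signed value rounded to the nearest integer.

CO is neutral, so the +2 overall charge sits on Ni: oxidation state +2.
Ni sits in group 10; removing 2 electrons leaves Ni²⁺ with 10 − 2 = 8 d electrons.
The d⁸ electrons fill as t₂g⁶ eg².
CFSE(orbital) = 6×(-0.4Δₒ) + 2×(0.6Δₒ) = -1.2Δₒ; with Δₒ = 203 kJ/mol that is -244 kJ/mol.

-244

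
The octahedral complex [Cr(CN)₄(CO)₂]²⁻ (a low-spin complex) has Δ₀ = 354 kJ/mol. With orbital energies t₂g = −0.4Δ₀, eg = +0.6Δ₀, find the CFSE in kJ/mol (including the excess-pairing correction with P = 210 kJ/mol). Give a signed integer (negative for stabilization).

Ligand charges: 4×(-1) from CN⁻ and 2×(+0) from CO sum to -4; with overall charge -2, Cr is +2.
Cr²⁺: group 6, so d-count = 6 − 2 = 4.
Electron filling gives t₂g⁴ eg⁰.
Orbital CFSE = 4(-0.4) + 0(0.6) = -1.6Δ₀ = -1.6 × 354 = -566 kJ/mol.
Relative to high-spin t₂g³ eg¹ (0 paired), the low-spin configuration has 1 additional pair, contributing +1 × 210 = +210 kJ/mol.
Net CFSE = -566 + 210 = -356 kJ/mol.

-356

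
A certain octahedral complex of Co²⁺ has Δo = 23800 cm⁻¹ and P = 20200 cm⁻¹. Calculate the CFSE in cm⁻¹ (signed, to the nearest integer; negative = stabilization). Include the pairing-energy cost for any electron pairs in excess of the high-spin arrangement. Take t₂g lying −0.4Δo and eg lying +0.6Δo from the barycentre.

-22640

Co sits in group 9; removing 2 electrons leaves Co²⁺ with 9 − 2 = 7 d electrons.
Since Δo = 23800 cm⁻¹ > P = 20200 cm⁻¹, the complex adopts the low-spin configuration.
Configuration: t₂g⁶ eg¹.
Orbital CFSE = -1.8Δo = -1.8 × 23800 = -42840 cm⁻¹.
Excess pairs vs high-spin: 3 − 2 = 1; pairing cost = +20200 cm⁻¹.
Net CFSE = -42840 + 20200 = -22640 cm⁻¹.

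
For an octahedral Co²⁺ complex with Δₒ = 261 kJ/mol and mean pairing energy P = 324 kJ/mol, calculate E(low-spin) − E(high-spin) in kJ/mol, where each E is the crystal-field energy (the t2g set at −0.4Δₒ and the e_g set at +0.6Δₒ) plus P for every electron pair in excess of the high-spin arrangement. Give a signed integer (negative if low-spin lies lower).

Co is in group 9, so Co²⁺ is d⁷ (9 − 2 = 7).
High-spin: t2g^5 e_g^2, CFSE = -0.8Δₒ = -209 kJ/mol.
For low-spin the configuration is t2g^6 e_g^1: orbital energy -1.8 × 261 = -470 kJ/mol, and 1 additional pair relative to high-spin adds 324 kJ/mol, giving -146 kJ/mol.
E(LS) − E(HS) = -146 − (-209) = 63 kJ/mol.

63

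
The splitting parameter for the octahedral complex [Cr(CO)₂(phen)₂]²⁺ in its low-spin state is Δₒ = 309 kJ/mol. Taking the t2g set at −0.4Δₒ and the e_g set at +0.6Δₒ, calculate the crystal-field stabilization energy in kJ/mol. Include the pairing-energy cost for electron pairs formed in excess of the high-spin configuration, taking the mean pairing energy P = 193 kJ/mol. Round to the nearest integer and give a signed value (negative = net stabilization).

-301

Ligand charges: 2×(+0) from CO and 2×(+0) from phen sum to +0; with overall charge +2, Cr is +2.
Cr²⁺: group 6, so d-count = 6 − 2 = 4.
The d⁴ electrons fill as t2g^4 e_g^0.
The orbital stabilization is -1.6Δₒ = -1.6 × 309 = -494 kJ/mol.
Relative to high-spin t2g^3 e_g^1 (0 paired), the low-spin configuration has 1 additional pair, contributing +1 × 193 = +193 kJ/mol.
Net CFSE = -494 + 193 = -301 kJ/mol.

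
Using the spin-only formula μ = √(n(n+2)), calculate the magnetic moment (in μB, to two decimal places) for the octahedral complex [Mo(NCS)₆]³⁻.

3.87 μB

Each NCS⁻ contributes -1; 6 × (-1) = -6. With overall charge -3, Mo is in the +3 oxidation state.
Mo is in group 6, so Mo³⁺ is d³ (6 − 3 = 3).
For octahedral d³ the high- and low-spin configurations coincide.
Configuration: t₂g³ eg⁰ → 3 unpaired electrons.
μ(spin-only) = √[3(3+2)] = √15 ≈ 3.87 μB.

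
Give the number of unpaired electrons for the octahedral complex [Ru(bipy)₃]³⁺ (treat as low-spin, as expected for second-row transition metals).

1

bipy is neutral, so the +3 overall charge sits on Ru: oxidation state +3.
Ru sits in group 8; removing 3 electrons leaves Ru³⁺ with 8 − 3 = 5 d electrons.
Configuration: t2g^5 e_g^0, giving 1 unpaired electron.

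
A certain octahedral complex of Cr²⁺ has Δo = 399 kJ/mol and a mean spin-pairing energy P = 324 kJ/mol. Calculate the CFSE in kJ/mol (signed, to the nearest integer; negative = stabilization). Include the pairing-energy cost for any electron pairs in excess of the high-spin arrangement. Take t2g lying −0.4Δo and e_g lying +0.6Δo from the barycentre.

Cr²⁺: group 6, so d-count = 6 − 2 = 4.
Since Δo = 399 kJ/mol > P = 324 kJ/mol, the complex adopts the low-spin configuration.
Configuration: t2g^4 e_g^0.
Orbital CFSE = -1.6Δo = -1.6 × 399 = -638 kJ/mol.
Excess pairs vs high-spin: 1 − 0 = 1; pairing cost = +324 kJ/mol.
Net CFSE = -638 + 324 = -314 kJ/mol.

-314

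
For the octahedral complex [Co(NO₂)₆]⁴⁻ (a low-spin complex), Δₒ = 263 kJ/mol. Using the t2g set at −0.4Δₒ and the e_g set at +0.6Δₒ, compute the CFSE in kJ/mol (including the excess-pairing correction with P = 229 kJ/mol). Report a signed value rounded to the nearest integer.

-244

Each NO₂⁻ contributes -1; 6 × (-1) = -6. With overall charge -4, Co is in the +2 oxidation state.
Co is in group 9, so Co²⁺ is d⁷ (9 − 2 = 7).
The d⁷ electrons fill as t2g^6 e_g^1.
CFSE(orbital) = 6×(-0.4Δₒ) + 1×(0.6Δₒ) = -1.8Δₒ; with Δₒ = 263 kJ/mol that is -473 kJ/mol.
Pairing penalty: 3 pairs vs 2 in the high-spin reference → 1 extra × P = 229 kJ/mol.
Combining: -473 + 229 = -244 kJ/mol.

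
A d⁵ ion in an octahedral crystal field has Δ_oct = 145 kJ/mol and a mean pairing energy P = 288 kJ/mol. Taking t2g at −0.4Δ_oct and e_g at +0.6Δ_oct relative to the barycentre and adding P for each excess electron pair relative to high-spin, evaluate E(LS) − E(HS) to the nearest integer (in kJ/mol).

High-spin d⁵ fills as t2g^3 e_g^2 with CFSE 3(−0.4) + 2(+0.6) = 0.0Δ_oct = 0 kJ/mol.
Low-spin t2g^5 e_g^0 gives -2.0Δ_oct = -290 kJ/mol, but forming 2 extra pairs costs 2P = 576 kJ/mol, so E(LS) = -290 + 576 = 286 kJ/mol.
The difference is 286 − (0) = 286 kJ/mol, so high-spin lies lower.

286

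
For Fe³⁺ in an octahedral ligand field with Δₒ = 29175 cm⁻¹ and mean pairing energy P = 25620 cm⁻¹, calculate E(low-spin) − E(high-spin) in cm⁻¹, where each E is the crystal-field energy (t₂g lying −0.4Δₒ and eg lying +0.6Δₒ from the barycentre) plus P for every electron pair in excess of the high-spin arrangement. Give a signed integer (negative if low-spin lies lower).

Fe is in group 8, so Fe³⁺ is d⁵ (8 − 3 = 5).
High-spin: t₂g³ eg², CFSE = 0.0Δₒ = 0 cm⁻¹.
Low-spin t₂g⁵ eg⁰ gives -2.0Δₒ = -58350 cm⁻¹, but forming 2 extra pairs costs 2P = 51240 cm⁻¹, so E(LS) = -58350 + 51240 = -7110 cm⁻¹.
Thus E(LS) − E(HS) = -7110 cm⁻¹.

-7110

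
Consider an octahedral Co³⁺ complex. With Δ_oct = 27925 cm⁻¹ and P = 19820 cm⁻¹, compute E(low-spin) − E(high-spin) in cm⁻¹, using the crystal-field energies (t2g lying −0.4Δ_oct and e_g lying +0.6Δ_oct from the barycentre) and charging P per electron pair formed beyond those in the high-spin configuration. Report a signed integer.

Co³⁺: group 9, so d-count = 9 − 3 = 6.
High-spin d⁶ fills as t2g^4 e_g^2 with CFSE 4(−0.4) + 2(+0.6) = -0.4Δ_oct = -11170 cm⁻¹.
For low-spin the configuration is t2g^6 e_g^0: orbital energy -2.4 × 27925 = -67020 cm⁻¹, and 2 additional pairs relative to high-spin add 39640 cm⁻¹, giving -27380 cm⁻¹.
E(LS) − E(HS) = -27380 − (-11170) = -16210 cm⁻¹.

-16210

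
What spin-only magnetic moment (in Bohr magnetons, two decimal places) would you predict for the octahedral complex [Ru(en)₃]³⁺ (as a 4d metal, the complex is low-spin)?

en is neutral, so the +3 overall charge sits on Ru: oxidation state +3.
Ru³⁺: group 8, so d-count = 8 − 3 = 5.
Configuration: t2g^5 e_g^0 → 1 unpaired electron.
μ(spin-only) = √[1(1+2)] = √3 ≈ 1.73 Bohr magnetons.

1.73 Bohr magnetons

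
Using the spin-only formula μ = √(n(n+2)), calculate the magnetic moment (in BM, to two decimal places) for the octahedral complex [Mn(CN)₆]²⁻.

3.87 BM

Each CN⁻ contributes -1; 6 × (-1) = -6. With overall charge -2, Mn is in the +4 oxidation state.
Mn⁴⁺: group 7, so d-count = 7 − 4 = 3.
Configuration: t₂g³ eg⁰ → 3 unpaired electrons.
μ(spin-only) = √[3(3+2)] = √15 ≈ 3.87 BM.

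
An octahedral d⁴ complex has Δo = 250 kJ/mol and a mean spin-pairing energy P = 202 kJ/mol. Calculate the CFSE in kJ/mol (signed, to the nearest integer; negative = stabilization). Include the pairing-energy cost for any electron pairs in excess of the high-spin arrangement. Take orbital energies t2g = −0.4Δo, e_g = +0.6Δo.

Since Δo = 250 kJ/mol > P = 202 kJ/mol, the complex adopts the low-spin configuration.
Filling d⁴ accordingly: t2g^4 e_g^0.
Orbital CFSE = -1.6Δo = -1.6 × 250 = -400 kJ/mol.
Excess pairs vs high-spin: 1 − 0 = 1; pairing cost = +202 kJ/mol.
Net CFSE = -400 + 202 = -198 kJ/mol.

-198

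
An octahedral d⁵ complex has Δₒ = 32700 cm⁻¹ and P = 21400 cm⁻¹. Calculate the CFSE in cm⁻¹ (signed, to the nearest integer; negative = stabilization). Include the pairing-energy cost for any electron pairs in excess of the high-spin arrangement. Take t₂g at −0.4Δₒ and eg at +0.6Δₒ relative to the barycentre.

-22600

With Δₒ > P the complex is low-spin.
Filling d⁵ accordingly: t₂g⁵ eg⁰.
Orbital CFSE = -2.0Δₒ = -2.0 × 32700 = -65400 cm⁻¹.
Excess pairs vs high-spin: 2 − 0 = 2; pairing cost = +42800 cm⁻¹.
Net CFSE = -65400 + 42800 = -22600 cm⁻¹.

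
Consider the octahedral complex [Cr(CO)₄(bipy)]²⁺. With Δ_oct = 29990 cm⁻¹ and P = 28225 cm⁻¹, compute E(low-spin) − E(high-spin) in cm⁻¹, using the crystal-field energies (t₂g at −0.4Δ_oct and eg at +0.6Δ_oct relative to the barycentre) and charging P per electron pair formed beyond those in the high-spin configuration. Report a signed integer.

Ligand charges: 4×(+0) from CO and 1×(+0) from bipy sum to +0; with overall charge +2, Cr is +2.
Cr²⁺: group 6, so d-count = 6 − 2 = 4.
High-spin d⁴ fills as t₂g³ eg¹ with CFSE 3(−0.4) + 1(+0.6) = -0.6Δ_oct = -17994 cm⁻¹.
Low-spin t₂g⁴ eg⁰ gives -1.6Δ_oct = -47984 cm⁻¹, but forming 1 extra pair costs 1P = 28225 cm⁻¹, so E(LS) = -47984 + 28225 = -19759 cm⁻¹.
The difference is -19759 − (-17994) = -1765 cm⁻¹, so low-spin lies lower.

-1765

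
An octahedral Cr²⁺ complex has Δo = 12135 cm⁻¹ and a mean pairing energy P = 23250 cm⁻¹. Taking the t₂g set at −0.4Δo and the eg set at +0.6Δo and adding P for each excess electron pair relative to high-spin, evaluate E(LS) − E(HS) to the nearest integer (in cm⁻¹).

Cr is in group 6, so Cr²⁺ is d⁴ (6 − 2 = 4).
High-spin d⁴ fills as t₂g³ eg¹ with CFSE 3(−0.4) + 1(+0.6) = -0.6Δo = -7281 cm⁻¹.
Low-spin t₂g⁴ eg⁰ gives -1.6Δo = -19416 cm⁻¹, but forming 1 extra pair costs 1P = 23250 cm⁻¹, so E(LS) = -19416 + 23250 = 3834 cm⁻¹.
The difference is 3834 − (-7281) = 11115 cm⁻¹, so high-spin lies lower.

11115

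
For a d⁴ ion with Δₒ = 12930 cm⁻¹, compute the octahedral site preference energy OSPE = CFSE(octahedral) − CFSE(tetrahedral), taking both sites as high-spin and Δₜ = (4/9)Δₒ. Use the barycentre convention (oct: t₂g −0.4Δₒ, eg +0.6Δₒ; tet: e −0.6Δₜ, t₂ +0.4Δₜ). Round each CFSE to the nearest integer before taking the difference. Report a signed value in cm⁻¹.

-5459

In an octahedral site d⁴ (HS) is t₂g³ eg¹, giving CFSE(oct) = -0.6Δₒ = -7758 cm⁻¹.
Tetrahedral: e² t₂², CFSE = 2(−0.6) + 2(+0.4) = -0.4Δₜ = -0.4 × (4/9) × 12930 = -2299 cm⁻¹.
Subtracting, OSPE = -7758 − (-2299) = -5459 cm⁻¹.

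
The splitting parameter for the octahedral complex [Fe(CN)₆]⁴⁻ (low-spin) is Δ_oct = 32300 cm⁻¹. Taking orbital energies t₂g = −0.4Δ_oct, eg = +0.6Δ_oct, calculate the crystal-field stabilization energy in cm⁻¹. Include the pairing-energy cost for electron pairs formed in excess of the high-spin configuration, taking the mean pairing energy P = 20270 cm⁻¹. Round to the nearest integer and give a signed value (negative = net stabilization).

Each CN⁻ contributes -1; 6 × (-1) = -6. With overall charge -4, Fe is in the +2 oxidation state.
Fe is in group 8, so Fe²⁺ is d⁶ (8 − 2 = 6).
The d⁶ electrons fill as t₂g⁶ eg⁰.
Orbital CFSE = 6(-0.4) + 0(0.6) = -2.4Δ_oct = -2.4 × 32300 = -77520 cm⁻¹.
Relative to high-spin t₂g⁴ eg² (1 paired), the low-spin configuration has 2 additional pairs, contributing +2 × 20270 = +40540 cm⁻¹.
Overall CFSE = -77520 + 40540 = -36980 cm⁻¹.

-36980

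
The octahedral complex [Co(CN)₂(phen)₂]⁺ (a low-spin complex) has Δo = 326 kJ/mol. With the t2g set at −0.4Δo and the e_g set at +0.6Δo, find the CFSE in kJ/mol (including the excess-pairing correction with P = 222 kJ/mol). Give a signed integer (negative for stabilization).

Ligand charges: 2×(-1) from CN⁻ and 2×(+0) from phen sum to -2; with overall charge +1, Co is +3.
Group 9 minus oxidation state +3 gives a d⁶ configuration for Co³⁺.
The d⁶ electrons fill as t2g^6 e_g^0.
CFSE(orbital) = 6×(-0.4Δo) + 0×(0.6Δo) = -2.4Δo; with Δo = 326 kJ/mol that is -782 kJ/mol.
Relative to high-spin t2g^4 e_g^2 (1 paired), the low-spin configuration has 2 additional pairs, contributing +2 × 222 = +444 kJ/mol.
Combining: -782 + 444 = -338 kJ/mol.

-338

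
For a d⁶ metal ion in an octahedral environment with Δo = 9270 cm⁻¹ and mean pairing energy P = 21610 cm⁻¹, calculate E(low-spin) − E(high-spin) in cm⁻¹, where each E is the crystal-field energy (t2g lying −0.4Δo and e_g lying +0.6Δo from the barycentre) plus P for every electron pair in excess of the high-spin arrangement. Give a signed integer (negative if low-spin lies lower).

In the high-spin limit (t2g^4 e_g^2) the orbital term is -0.4Δo = -3708 cm⁻¹, with no excess pairing.
Low-spin t2g^6 e_g^0 gives -2.4Δo = -22248 cm⁻¹, but forming 2 extra pairs costs 2P = 43220 cm⁻¹, so E(LS) = -22248 + 43220 = 20972 cm⁻¹.
Thus E(LS) − E(HS) = 24680 cm⁻¹.

24680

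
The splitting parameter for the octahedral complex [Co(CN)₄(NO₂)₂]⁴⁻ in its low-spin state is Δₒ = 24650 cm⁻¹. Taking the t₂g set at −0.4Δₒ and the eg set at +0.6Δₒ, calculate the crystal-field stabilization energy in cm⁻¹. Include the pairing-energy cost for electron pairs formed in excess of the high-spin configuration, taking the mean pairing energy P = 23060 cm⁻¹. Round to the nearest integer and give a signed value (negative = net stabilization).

Ligand charges: 4×(-1) from CN⁻ and 2×(-1) from NO₂⁻ sum to -6; with overall charge -4, Co is +2.
Co is in group 9, so Co²⁺ is d⁷ (9 − 2 = 7).
The d⁷ electrons fill as t₂g⁶ eg¹.
Orbital CFSE = 6(-0.4) + 1(0.6) = -1.8Δₒ = -1.8 × 24650 = -44370 cm⁻¹.
Pairing penalty: 3 pairs vs 2 in the high-spin reference → 1 extra × P = 23060 cm⁻¹.
Net CFSE = -44370 + 23060 = -21310 cm⁻¹.

-21310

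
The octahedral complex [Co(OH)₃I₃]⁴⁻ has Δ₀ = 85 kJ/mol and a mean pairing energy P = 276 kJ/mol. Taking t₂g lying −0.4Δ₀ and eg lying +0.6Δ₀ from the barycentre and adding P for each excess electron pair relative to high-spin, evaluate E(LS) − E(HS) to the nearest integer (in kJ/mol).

Ligand charges: 3×(-1) from OH⁻ and 3×(-1) from I⁻ sum to -6; with overall charge -4, Co is +2.
Co sits in group 9; removing 2 electrons leaves Co²⁺ with 9 − 2 = 7 d electrons.
High-spin d⁷ fills as t₂g⁵ eg² with CFSE 5(−0.4) + 2(+0.6) = -0.8Δ₀ = -68 kJ/mol.
Low-spin t₂g⁶ eg¹ gives -1.8Δ₀ = -153 kJ/mol, but forming 1 extra pair costs 1P = 276 kJ/mol, so E(LS) = -153 + 276 = 123 kJ/mol.
E(LS) − E(HS) = 123 − (-68) = 191 kJ/mol.

191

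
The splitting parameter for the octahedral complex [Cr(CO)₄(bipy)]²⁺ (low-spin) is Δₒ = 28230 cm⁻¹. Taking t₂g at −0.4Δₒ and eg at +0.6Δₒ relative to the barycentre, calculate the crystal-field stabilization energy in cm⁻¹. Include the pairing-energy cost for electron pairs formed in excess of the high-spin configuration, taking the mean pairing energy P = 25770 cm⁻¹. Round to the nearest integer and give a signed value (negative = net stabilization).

-19398

Ligand charges: 4×(+0) from CO and 1×(+0) from bipy sum to +0; with overall charge +2, Cr is +2.
Group 6 minus oxidation state +2 gives a d⁴ configuration for Cr²⁺.
Electron filling gives t₂g⁴ eg⁰.
Orbital CFSE = 4(-0.4) + 0(0.6) = -1.6Δₒ = -1.6 × 28230 = -45168 cm⁻¹.
Relative to high-spin t₂g³ eg¹ (0 paired), the low-spin configuration has 1 additional pair, contributing +1 × 25770 = +25770 cm⁻¹.
Overall CFSE = -45168 + 25770 = -19398 cm⁻¹.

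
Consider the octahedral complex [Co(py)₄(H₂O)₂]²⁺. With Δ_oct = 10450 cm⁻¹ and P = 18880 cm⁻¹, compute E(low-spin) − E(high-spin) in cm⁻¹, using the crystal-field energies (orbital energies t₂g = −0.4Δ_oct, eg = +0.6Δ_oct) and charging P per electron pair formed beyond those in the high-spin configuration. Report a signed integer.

8430

Ligand charges: 4×(+0) from py and 2×(+0) from H₂O sum to +0; with overall charge +2, Co is +2.
Group 9 minus oxidation state +2 gives a d⁷ configuration for Co²⁺.
In the high-spin limit (t₂g⁵ eg²) the orbital term is -0.8Δ_oct = -8360 cm⁻¹, with no excess pairing.
For low-spin the configuration is t₂g⁶ eg¹: orbital energy -1.8 × 10450 = -18810 cm⁻¹, and 1 additional pair relative to high-spin adds 18880 cm⁻¹, giving 70 cm⁻¹.
The difference is 70 − (-8360) = 8430 cm⁻¹, so high-spin lies lower.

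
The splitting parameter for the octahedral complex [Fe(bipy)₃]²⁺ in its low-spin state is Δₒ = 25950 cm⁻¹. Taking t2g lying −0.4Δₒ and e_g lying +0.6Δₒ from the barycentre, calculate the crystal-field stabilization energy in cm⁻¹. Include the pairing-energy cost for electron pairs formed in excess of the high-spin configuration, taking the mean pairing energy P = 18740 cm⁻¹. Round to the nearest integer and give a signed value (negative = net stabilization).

bipy is neutral, so the +2 overall charge sits on Fe: oxidation state +2.
Fe²⁺: group 8, so d-count = 8 − 2 = 6.
Electron filling gives t2g^6 e_g^0.
The orbital stabilization is -2.4Δₒ = -2.4 × 25950 = -62280 cm⁻¹.
High-spin d⁶ would be t2g^4 e_g^2 with 1 pair; low-spin has 3, so 2 excess pairs cost +2P = +37480 cm⁻¹.
Net CFSE = -62280 + 37480 = -24800 cm⁻¹.

-24800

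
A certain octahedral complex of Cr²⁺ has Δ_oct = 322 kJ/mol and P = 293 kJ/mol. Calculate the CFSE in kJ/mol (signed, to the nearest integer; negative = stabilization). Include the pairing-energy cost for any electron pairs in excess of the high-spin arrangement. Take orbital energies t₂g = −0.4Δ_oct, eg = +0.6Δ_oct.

Cr is in group 6, so Cr²⁺ is d⁴ (6 − 2 = 4).
Δ_oct > P, so pairing is preferred: the ground state is low-spin.
Filling d⁴ accordingly: t₂g⁴ eg⁰.
Orbital CFSE = -1.6Δ_oct = -1.6 × 322 = -515 kJ/mol.
Excess pairs vs high-spin: 1 − 0 = 1; pairing cost = +293 kJ/mol.
Net CFSE = -515 + 293 = -222 kJ/mol.

-222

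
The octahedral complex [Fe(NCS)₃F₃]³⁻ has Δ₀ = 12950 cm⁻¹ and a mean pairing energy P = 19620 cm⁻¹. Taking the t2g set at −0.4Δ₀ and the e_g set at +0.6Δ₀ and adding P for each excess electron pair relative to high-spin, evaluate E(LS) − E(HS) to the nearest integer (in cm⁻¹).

13340

Ligand charges: 3×(-1) from NCS⁻ and 3×(-1) from F⁻ sum to -6; with overall charge -3, Fe is +3.
Group 8 minus oxidation state +3 gives a d⁵ configuration for Fe³⁺.
In the high-spin limit (t2g^3 e_g^2) the orbital term is 0.0Δ₀ = 0 cm⁻¹, with no excess pairing.
Low-spin: t2g^5 e_g^0, orbital CFSE = -2.0Δ₀ = -25900 cm⁻¹; plus 2 excess pairs × P = +39240 cm⁻¹; total 13340 cm⁻¹.
The difference is 13340 − (0) = 13340 cm⁻¹, so high-spin lies lower.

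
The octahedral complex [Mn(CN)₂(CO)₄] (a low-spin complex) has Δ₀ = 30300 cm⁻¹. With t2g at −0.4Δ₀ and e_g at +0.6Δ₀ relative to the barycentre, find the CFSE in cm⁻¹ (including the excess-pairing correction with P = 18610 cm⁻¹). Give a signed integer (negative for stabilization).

-23380

Ligand charges: 2×(-1) from CN⁻ and 4×(+0) from CO sum to -2; with overall charge +0, Mn is +2.
Mn sits in group 7; removing 2 electrons leaves Mn²⁺ with 7 − 2 = 5 d electrons.
Electron filling gives t2g^5 e_g^0.
The orbital stabilization is -2.0Δ₀ = -2.0 × 30300 = -60600 cm⁻¹.
Relative to high-spin t2g^3 e_g^2 (0 paired), the low-spin configuration has 2 additional pairs, contributing +2 × 18610 = +37220 cm⁻¹.
Net CFSE = -60600 + 37220 = -23380 cm⁻¹.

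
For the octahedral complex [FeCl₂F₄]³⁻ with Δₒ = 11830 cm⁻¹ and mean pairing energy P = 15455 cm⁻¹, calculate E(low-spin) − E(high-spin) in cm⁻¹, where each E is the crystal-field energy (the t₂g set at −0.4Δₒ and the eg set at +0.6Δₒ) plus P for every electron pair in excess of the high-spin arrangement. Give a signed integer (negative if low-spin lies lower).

7250

Ligand charges: 2×(-1) from Cl⁻ and 4×(-1) from F⁻ sum to -6; with overall charge -3, Fe is +3.
Fe sits in group 8; removing 3 electrons leaves Fe³⁺ with 8 − 3 = 5 d electrons.
High-spin d⁵ fills as t₂g³ eg² with CFSE 3(−0.4) + 2(+0.6) = 0.0Δₒ = 0 cm⁻¹.
Low-spin t₂g⁵ eg⁰ gives -2.0Δₒ = -23660 cm⁻¹, but forming 2 extra pairs costs 2P = 30910 cm⁻¹, so E(LS) = -23660 + 30910 = 7250 cm⁻¹.
Thus E(LS) − E(HS) = 7250 cm⁻¹.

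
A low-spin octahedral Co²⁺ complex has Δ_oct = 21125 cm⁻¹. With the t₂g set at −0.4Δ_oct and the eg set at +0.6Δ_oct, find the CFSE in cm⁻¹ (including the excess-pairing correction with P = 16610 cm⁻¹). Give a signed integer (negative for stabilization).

-21415

Group 9 minus oxidation state +2 gives a d⁷ configuration for Co²⁺.
Electron filling gives t₂g⁶ eg¹.
The orbital stabilization is -1.8Δ_oct = -1.8 × 21125 = -38025 cm⁻¹.
Relative to high-spin t₂g⁵ eg² (2 paired), the low-spin configuration has 1 additional pair, contributing +1 × 16610 = +16610 cm⁻¹.
Net CFSE = -38025 + 16610 = -21415 cm⁻¹.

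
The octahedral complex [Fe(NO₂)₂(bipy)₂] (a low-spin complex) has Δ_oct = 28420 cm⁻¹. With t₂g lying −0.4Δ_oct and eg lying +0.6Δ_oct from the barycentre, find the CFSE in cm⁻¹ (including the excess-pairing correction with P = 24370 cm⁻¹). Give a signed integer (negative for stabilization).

Ligand charges: 2×(-1) from NO₂⁻ and 2×(+0) from bipy sum to -2; with overall charge +0, Fe is +2.
Group 8 minus oxidation state +2 gives a d⁶ configuration for Fe²⁺.
Configuration: t₂g⁶ eg⁰.
CFSE(orbital) = 6×(-0.4Δ_oct) + 0×(0.6Δ_oct) = -2.4Δ_oct; with Δ_oct = 28420 cm⁻¹ that is -68208 cm⁻¹.
Relative to high-spin t₂g⁴ eg² (1 paired), the low-spin configuration has 2 additional pairs, contributing +2 × 24370 = +48740 cm⁻¹.
Combining: -68208 + 48740 = -19468 cm⁻¹.

-19468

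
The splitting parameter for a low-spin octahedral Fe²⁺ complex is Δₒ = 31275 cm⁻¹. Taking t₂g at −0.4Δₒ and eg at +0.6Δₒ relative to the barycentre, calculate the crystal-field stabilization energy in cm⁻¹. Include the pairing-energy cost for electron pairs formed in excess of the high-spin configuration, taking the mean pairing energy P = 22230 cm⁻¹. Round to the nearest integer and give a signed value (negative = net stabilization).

Fe sits in group 8; removing 2 electrons leaves Fe²⁺ with 8 − 2 = 6 d electrons.
The d⁶ electrons fill as t₂g⁶ eg⁰.
CFSE(orbital) = 6×(-0.4Δₒ) + 0×(0.6Δₒ) = -2.4Δₒ; with Δₒ = 31275 cm⁻¹ that is -75060 cm⁻¹.
High-spin d⁶ would be t₂g⁴ eg² with 1 pair; low-spin has 3, so 2 excess pairs cost +2P = +44460 cm⁻¹.
Net CFSE = -75060 + 44460 = -30600 cm⁻¹.

-30600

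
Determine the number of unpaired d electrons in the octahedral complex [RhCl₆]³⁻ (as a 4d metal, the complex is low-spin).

0

Each Cl⁻ contributes -1; 6 × (-1) = -6. With overall charge -3, Rh is in the +3 oxidation state.
Rh³⁺: group 9, so d-count = 9 − 3 = 6.
Configuration: t₂g⁶ eg⁰, giving 0 unpaired electrons.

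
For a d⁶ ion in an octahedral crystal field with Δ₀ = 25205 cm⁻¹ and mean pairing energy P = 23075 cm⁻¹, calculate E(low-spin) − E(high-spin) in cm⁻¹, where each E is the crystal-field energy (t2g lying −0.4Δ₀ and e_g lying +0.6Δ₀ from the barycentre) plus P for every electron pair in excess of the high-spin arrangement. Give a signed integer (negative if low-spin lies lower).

-4260

In the high-spin limit (t2g^4 e_g^2) the orbital term is -0.4Δ₀ = -10082 cm⁻¹, with no excess pairing.
Low-spin t2g^6 e_g^0 gives -2.4Δ₀ = -60492 cm⁻¹, but forming 2 extra pairs costs 2P = 46150 cm⁻¹, so E(LS) = -60492 + 46150 = -14342 cm⁻¹.
The difference is -14342 − (-10082) = -4260 cm⁻¹, so low-spin lies lower.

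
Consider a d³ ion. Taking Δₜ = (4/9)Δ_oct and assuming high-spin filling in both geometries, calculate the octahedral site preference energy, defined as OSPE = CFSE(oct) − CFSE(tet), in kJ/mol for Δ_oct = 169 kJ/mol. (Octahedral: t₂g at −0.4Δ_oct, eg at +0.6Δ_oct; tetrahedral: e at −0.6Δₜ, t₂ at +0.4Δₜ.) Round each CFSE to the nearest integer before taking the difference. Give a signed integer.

-143

Octahedral (high-spin): t2g^3 e_g^0, CFSE = 3(−0.4) + 0(+0.6) = -1.2Δ_oct = -1.2 × 169 = -203 kJ/mol.
In a tetrahedral site the filling is e^2 t2^1: CFSE(tet) = -0.8Δₜ = -0.8 × (4/9)(169) = -60 kJ/mol.
OSPE = CFSE(oct) − CFSE(tet) = -203 − (-60) = -143 kJ/mol.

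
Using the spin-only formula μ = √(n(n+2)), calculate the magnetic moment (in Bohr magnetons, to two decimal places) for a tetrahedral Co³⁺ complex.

4.90 Bohr magnetons

Co sits in group 9; removing 3 electrons leaves Co³⁺ with 9 − 3 = 6 d electrons.
Tetrahedral splitting is small, so the complex is high-spin.
Configuration: e^3 t2^3 → 4 unpaired electrons.
μ(spin-only) = √[4(4+2)] = √24 ≈ 4.90 Bohr magnetons.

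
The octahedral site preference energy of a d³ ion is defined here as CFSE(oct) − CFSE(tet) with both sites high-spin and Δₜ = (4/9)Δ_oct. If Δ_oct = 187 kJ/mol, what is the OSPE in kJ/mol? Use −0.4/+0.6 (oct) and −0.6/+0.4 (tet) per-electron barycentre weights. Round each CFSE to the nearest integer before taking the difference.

-158

In an octahedral site d³ (HS) is t2g^3 e_g^0, giving CFSE(oct) = -1.2Δ_oct = -224 kJ/mol.
Tetrahedral: e^2 t2^1, CFSE = 2(−0.6) + 1(+0.4) = -0.8Δₜ = -0.8 × (4/9) × 187 = -66 kJ/mol.
OSPE = CFSE(oct) − CFSE(tet) = -224 − (-66) = -158 kJ/mol.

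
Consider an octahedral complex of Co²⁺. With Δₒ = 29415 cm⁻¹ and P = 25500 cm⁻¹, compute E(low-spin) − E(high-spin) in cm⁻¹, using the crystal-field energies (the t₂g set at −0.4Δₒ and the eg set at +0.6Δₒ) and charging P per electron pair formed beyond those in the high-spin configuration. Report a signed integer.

-3915

Co²⁺: group 9, so d-count = 9 − 2 = 7.
High-spin: t₂g⁵ eg², CFSE = -0.8Δₒ = -23532 cm⁻¹.
For low-spin the configuration is t₂g⁶ eg¹: orbital energy -1.8 × 29415 = -52947 cm⁻¹, and 1 additional pair relative to high-spin adds 25500 cm⁻¹, giving -27447 cm⁻¹.
E(LS) − E(HS) = -27447 − (-23532) = -3915 cm⁻¹.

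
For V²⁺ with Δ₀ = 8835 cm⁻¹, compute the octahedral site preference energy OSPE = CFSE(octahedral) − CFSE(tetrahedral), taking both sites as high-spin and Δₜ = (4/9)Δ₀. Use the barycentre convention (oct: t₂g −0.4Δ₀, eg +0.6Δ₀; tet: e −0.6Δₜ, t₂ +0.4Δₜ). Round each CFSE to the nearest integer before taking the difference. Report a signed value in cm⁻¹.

V sits in group 5; removing 2 electrons leaves V²⁺ with 5 − 2 = 3 d electrons.
Octahedral (high-spin): t₂g³ eg⁰, CFSE = 3(−0.4) + 0(+0.6) = -1.2Δ₀ = -1.2 × 8835 = -10602 cm⁻¹.
Tetrahedral: e² t₂¹, CFSE = 2(−0.6) + 1(+0.4) = -0.8Δₜ = -0.8 × (4/9) × 8835 = -3141 cm⁻¹.
OSPE = -10602 − (-3141) = -7461 cm⁻¹.

-7461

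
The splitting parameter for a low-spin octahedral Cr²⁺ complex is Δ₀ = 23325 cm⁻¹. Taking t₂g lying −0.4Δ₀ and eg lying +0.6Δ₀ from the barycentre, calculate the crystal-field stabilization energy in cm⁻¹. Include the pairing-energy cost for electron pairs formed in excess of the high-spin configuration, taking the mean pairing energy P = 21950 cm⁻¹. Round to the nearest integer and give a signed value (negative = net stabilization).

Cr sits in group 6; removing 2 electrons leaves Cr²⁺ with 6 − 2 = 4 d electrons.
The d⁴ electrons fill as t₂g⁴ eg⁰.
CFSE(orbital) = 4×(-0.4Δ₀) + 0×(0.6Δ₀) = -1.6Δ₀; with Δ₀ = 23325 cm⁻¹ that is -37320 cm⁻¹.
Pairing penalty: 1 pair vs 0 in the high-spin reference → 1 extra × P = 21950 cm⁻¹.
Combining: -37320 + 21950 = -15370 cm⁻¹.

-15370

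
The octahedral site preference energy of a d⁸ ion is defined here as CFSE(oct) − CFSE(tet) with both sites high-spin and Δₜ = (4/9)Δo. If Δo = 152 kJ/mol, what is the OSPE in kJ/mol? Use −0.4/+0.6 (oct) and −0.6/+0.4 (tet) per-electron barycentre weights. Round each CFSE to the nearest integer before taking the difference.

-128

In an octahedral site d⁸ (HS) is t₂g⁶ eg², giving CFSE(oct) = -1.2Δo = -182 kJ/mol.
In a tetrahedral site the filling is e⁴ t₂⁴: CFSE(tet) = -0.8Δₜ = -0.8 × (4/9)(152) = -54 kJ/mol.
OSPE = CFSE(oct) − CFSE(tet) = -182 − (-54) = -128 kJ/mol.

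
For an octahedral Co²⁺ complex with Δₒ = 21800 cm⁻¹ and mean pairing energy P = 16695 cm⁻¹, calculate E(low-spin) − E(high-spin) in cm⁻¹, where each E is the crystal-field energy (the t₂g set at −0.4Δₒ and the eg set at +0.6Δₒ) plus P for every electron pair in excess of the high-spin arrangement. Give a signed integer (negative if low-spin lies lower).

-5105

Co is in group 9, so Co²⁺ is d⁷ (9 − 2 = 7).
In the high-spin limit (t₂g⁵ eg²) the orbital term is -0.8Δₒ = -17440 cm⁻¹, with no excess pairing.
For low-spin the configuration is t₂g⁶ eg¹: orbital energy -1.8 × 21800 = -39240 cm⁻¹, and 1 additional pair relative to high-spin adds 16695 cm⁻¹, giving -22545 cm⁻¹.
E(LS) − E(HS) = -22545 − (-17440) = -5105 cm⁻¹.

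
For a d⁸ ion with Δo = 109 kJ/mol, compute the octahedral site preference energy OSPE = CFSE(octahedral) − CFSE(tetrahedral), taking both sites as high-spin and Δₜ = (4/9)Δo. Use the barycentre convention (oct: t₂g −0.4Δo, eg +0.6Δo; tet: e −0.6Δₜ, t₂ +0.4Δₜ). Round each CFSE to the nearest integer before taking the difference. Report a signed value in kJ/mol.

In an octahedral site d⁸ (HS) is t₂g⁶ eg², giving CFSE(oct) = -1.2Δo = -131 kJ/mol.
Tetrahedral: e⁴ t₂⁴, CFSE = 4(−0.6) + 4(+0.4) = -0.8Δₜ = -0.8 × (4/9) × 109 = -39 kJ/mol.
Subtracting, OSPE = -131 − (-39) = -92 kJ/mol.

-92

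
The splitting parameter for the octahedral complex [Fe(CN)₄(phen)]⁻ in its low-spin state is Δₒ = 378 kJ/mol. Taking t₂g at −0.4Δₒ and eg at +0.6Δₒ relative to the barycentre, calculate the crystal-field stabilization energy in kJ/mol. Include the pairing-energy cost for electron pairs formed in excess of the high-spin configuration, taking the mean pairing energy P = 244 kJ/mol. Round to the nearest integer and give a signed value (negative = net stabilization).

Ligand charges: 4×(-1) from CN⁻ and 1×(+0) from phen sum to -4; with overall charge -1, Fe is +3.
Fe sits in group 8; removing 3 electrons leaves Fe³⁺ with 8 − 3 = 5 d electrons.
Electron filling gives t₂g⁵ eg⁰.
Orbital CFSE = 5(-0.4) + 0(0.6) = -2.0Δₒ = -2.0 × 378 = -756 kJ/mol.
High-spin d⁵ would be t₂g³ eg² with 0 pairs; low-spin has 2, so 2 excess pairs cost +2P = +488 kJ/mol.
Overall CFSE = -756 + 488 = -268 kJ/mol.

-268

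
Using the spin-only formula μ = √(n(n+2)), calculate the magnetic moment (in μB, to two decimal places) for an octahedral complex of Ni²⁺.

Group 10 minus oxidation state +2 gives a d⁸ configuration for Ni²⁺.
For octahedral d⁸ the high- and low-spin configurations coincide.
Configuration: t2g^6 e_g^2 → 2 unpaired electrons.
μ(spin-only) = √[2(2+2)] = √8 ≈ 2.83 μB.

2.83 μB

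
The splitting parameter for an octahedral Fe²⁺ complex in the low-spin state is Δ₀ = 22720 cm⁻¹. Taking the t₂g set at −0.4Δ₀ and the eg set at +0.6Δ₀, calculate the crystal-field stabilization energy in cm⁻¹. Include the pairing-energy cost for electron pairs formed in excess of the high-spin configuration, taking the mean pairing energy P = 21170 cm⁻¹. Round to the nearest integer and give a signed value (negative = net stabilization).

Fe is in group 8, so Fe²⁺ is d⁶ (8 − 2 = 6).
Configuration: t₂g⁶ eg⁰.
The orbital stabilization is -2.4Δ₀ = -2.4 × 22720 = -54528 cm⁻¹.
High-spin d⁶ would be t₂g⁴ eg² with 1 pair; low-spin has 3, so 2 excess pairs cost +2P = +42340 cm⁻¹.
Overall CFSE = -54528 + 42340 = -12188 cm⁻¹.

-12188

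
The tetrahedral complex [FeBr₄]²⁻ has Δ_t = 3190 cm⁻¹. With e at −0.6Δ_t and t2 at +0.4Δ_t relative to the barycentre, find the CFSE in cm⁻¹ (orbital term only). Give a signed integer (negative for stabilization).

-1914

Each Br⁻ contributes -1; 4 × (-1) = -4. With overall charge -2, Fe is in the +2 oxidation state.
Fe sits in group 8; removing 2 electrons leaves Fe²⁺ with 8 − 2 = 6 d electrons.
With tetrahedral geometry the complex is necessarily high-spin.
The d⁶ electrons fill as e^3 t2^3.
Orbital CFSE = 3(-0.6) + 3(0.4) = -0.6Δ_t = -0.6 × 3190 = -1914 cm⁻¹.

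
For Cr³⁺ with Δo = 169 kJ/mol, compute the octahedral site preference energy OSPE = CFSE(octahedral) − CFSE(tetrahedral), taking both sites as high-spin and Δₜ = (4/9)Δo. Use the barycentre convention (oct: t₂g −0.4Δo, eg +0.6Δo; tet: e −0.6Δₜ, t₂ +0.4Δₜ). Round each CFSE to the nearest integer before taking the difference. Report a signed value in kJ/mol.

Cr³⁺: group 6, so d-count = 6 − 3 = 3.
Octahedral (high-spin): t₂g³ eg⁰, CFSE = 3(−0.4) + 0(+0.6) = -1.2Δo = -1.2 × 169 = -203 kJ/mol.
In a tetrahedral site the filling is e² t₂¹: CFSE(tet) = -0.8Δₜ = -0.8 × (4/9)(169) = -60 kJ/mol.
OSPE = -203 − (-60) = -143 kJ/mol.

-143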